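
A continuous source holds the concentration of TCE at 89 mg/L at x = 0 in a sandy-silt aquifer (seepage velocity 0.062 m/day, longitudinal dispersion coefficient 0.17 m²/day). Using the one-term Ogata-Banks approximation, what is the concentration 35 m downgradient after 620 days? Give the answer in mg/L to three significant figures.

For a continuous step input, C/C₀ ≈ ½·erfc((x−vt)/(2√(Dt))).
vt = 0.062 × 620 = 38.44 m and 2√(Dt) = 2√(0.17 × 620) = 20.53 m.
Argument (x−vt)/(2√(Dt)) = (35 − 38.44)/20.53 = -0.1676; ½·erfc(-0.1676) = 0.5937.
C = 89 × 0.5937 = 52.8 mg/L.

52.8 mg/L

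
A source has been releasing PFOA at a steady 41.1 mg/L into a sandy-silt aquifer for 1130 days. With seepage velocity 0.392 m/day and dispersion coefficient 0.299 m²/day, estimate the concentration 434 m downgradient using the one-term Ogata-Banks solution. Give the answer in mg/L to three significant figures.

For a continuous step input, C/C₀ ≈ ½·erfc((x−vt)/(2√(Dt))).
vt = 0.392 × 1130 = 442.96 m and 2√(Dt) = 2√(0.299 × 1130) = 36.76 m.
Argument (x−vt)/(2√(Dt)) = (434 − 442.96)/36.76 = -0.2437; ½·erfc(-0.2437) = 0.6348.
C = 41.1 × 0.6348 = 26.1 mg/L.

26.1 mg/L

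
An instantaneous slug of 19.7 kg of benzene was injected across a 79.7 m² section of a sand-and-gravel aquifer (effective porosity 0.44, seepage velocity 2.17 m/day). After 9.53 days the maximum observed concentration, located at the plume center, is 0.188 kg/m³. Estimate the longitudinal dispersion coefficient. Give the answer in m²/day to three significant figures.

At the plume center C_max = M/(n_e·A·√(4πDt)), so D = M²/(4πt·(n_e·A·C_max)²).
n_e·A·C_max = 0.44 × 79.7 × 0.188 = 6.593 kg/m.
D = 19.7²/(4π × 9.53 × 6.593²) = 0.0746 m²/day.

0.0746 m²/day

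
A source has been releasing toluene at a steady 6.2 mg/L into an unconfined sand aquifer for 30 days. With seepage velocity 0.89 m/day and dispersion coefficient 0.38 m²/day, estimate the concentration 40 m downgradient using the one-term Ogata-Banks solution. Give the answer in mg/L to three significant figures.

For a continuous step input, C/C₀ ≈ ½·erfc((x−vt)/(2√(Dt))).
vt = 0.89 × 30 = 26.7 m and 2√(Dt) = 2√(0.38 × 30) = 6.753 m.
Argument (x−vt)/(2√(Dt)) = (40 − 26.7)/6.753 = 1.969; ½·erfc(1.969) = 0.002680.
C = 6.2 × 0.002680 = 0.0166 mg/L.

0.0166 mg/L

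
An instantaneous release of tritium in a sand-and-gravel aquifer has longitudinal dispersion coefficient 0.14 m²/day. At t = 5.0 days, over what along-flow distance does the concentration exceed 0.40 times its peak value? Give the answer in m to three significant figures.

3.20 m

The plume is Gaussian with σ = √(2Dt) = √(2 × 0.14 × 5.0) = 1.183 m.
C/C_peak = exp(−Δx²/(2σ²)) = 0.40 ⇒ Δx = σ·√(−2 ln 0.40) = 1.183 × 1.354 = 1.602 m.
Width = 2Δx = 3.20 m.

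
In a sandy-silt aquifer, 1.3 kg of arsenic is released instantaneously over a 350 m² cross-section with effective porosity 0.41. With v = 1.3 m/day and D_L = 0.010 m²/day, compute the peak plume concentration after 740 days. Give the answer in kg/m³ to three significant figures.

0.000939 kg/m³

The peak of an instantaneous 1D plume sits at x = vt; there the Gaussian factor is 1 and C_max = M/(n_e·A·√(4πDt)), where n_e·A is the pore area the mass is dissolved in.
√(4πDt) = √(4π × 0.010 × 740) = 9.643 m, so C_max = 1.3/(0.41 × 350 × 9.643) = 0.000939 kg/m³.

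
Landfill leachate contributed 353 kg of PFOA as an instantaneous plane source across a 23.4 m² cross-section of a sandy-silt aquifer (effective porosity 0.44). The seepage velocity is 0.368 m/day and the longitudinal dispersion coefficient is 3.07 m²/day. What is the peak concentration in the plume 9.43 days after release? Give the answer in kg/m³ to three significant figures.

1.80 kg/m³

The peak of an instantaneous 1D plume sits at x = vt; there the Gaussian factor is 1 and C_max = M/(n_e·A·√(4πDt)), where n_e·A is the pore area the mass is dissolved in.
√(4πDt) = √(4π × 3.07 × 9.43) = 19.07 m, so C_max = 353/(0.44 × 23.4 × 19.07) = 1.80 kg/m³.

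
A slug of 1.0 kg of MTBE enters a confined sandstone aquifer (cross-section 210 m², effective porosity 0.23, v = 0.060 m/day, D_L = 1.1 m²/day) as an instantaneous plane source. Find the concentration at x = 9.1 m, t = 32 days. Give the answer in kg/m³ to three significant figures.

For an instantaneous plane source, C(x,t) = M/(n_e·A·√(4πDt)) · exp(−(x−vt)²/(4Dt)), with n_e·A the pore (flow) area.
Plume center vt = 0.060 × 32 = 1.92 m, so the well at 9.1 m is 7.18 m downgradient of the peak.
√(4πDt) = 21.03 m, giving peak height M/(n_e·A·√(4πDt)) = 1.0/(0.23 × 210 × 21.03) = 0.0009845 kg/m³.
(x−vt)²/(4Dt) = (7.18)²/(4 × 1.1 × 32) = 0.3661; exp(−0.3661) = 0.6934.
C = 0.0009845 × 0.6934 = 0.000683 kg/m³.

0.000683 kg/m³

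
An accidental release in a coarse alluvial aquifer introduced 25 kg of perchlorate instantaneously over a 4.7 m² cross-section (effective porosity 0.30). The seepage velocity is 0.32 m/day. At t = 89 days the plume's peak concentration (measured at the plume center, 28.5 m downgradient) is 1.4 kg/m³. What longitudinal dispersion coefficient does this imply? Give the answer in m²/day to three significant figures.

0.143 m²/day

At the plume center C_max = M/(n_e·A·√(4πDt)), so D = M²/(4πt·(n_e·A·C_max)²).
n_e·A·C_max = 0.30 × 4.7 × 1.4 = 1.974 kg/m.
D = 25²/(4π × 89 × 1.974²) = 0.143 m²/day.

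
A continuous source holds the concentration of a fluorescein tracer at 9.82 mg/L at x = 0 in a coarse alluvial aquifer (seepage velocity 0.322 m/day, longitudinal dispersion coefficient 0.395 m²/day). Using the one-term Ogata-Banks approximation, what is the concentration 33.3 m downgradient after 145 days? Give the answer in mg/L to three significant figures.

8.78 mg/L

For a continuous step input, C/C₀ ≈ ½·erfc((x−vt)/(2√(Dt))).
vt = 0.322 × 145 = 46.69 m and 2√(Dt) = 2√(0.395 × 145) = 15.14 m.
Argument (x−vt)/(2√(Dt)) = (33.3 − 46.69)/15.14 = -0.8844; ½·erfc(-0.8844) = 0.8945.
C = 9.82 × 0.8945 = 8.78 mg/L.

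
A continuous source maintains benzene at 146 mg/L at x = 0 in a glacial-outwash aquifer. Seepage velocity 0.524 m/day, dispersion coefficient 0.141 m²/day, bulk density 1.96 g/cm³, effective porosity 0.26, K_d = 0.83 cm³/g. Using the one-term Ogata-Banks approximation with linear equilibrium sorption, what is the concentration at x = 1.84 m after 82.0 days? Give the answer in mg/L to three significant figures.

144 mg/L

Retardation factor R = 1 + ρ_b·K_d/n = 1 + 1.96 × 0.83/0.26 = 7.257.
Sorption retards both mechanisms: v_R = v/R = 0.07221 m/day, D_R = D/R = 0.01943 m²/day.
v_R·t = 0.07221 × 82.0 = 5.92122 m; 2√(D_R t) = 2.524 m; argument = (1.84 − 5.92122)/2.524 = -1.617.
C = C₀ × ½·erfc(-1.617) = 146 × 0.9889 = 144 mg/L.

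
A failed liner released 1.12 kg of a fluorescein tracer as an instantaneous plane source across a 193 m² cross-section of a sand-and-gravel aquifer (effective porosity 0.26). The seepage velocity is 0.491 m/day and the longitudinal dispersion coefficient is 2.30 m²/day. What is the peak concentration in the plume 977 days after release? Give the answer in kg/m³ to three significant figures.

0.000133 kg/m³

The peak of an instantaneous 1D plume sits at x = vt; there the Gaussian factor is 1 and C_max = M/(n_e·A·√(4πDt)), where n_e·A is the pore area the mass is dissolved in.
√(4πDt) = √(4π × 2.30 × 977) = 168.0 m, so C_max = 1.12/(0.26 × 193 × 168.0) = 0.000133 kg/m³.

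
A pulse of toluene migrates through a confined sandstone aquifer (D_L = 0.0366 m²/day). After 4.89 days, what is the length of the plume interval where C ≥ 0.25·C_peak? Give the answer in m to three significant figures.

The plume is Gaussian with σ = √(2Dt) = √(2 × 0.0366 × 4.89) = 0.5983 m.
C/C_peak = exp(−Δx²/(2σ²)) = 0.25 ⇒ Δx = σ·√(−2 ln 0.25) = 0.5983 × 1.665 = 0.9962 m.
Width = 2Δx = 1.99 m.

1.99 m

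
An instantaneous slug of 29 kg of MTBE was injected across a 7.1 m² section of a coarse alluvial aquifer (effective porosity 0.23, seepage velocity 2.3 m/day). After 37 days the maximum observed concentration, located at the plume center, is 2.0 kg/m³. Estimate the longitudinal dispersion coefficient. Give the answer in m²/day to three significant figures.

At the plume center C_max = M/(n_e·A·√(4πDt)), so D = M²/(4πt·(n_e·A·C_max)²).
n_e·A·C_max = 0.23 × 7.1 × 2.0 = 3.266 kg/m.
D = 29²/(4π × 37 × 3.266²) = 0.170 m²/day.

0.170 m²/day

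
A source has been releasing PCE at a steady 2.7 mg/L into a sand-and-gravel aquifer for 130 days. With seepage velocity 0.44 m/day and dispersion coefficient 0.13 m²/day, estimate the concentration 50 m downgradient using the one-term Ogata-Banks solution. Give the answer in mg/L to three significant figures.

For a continuous step input, C/C₀ ≈ ½·erfc((x−vt)/(2√(Dt))).
vt = 0.44 × 130 = 57.2 m and 2√(Dt) = 2√(0.13 × 130) = 8.222 m.
Argument (x−vt)/(2√(Dt)) = (50 − 57.2)/8.222 = -0.8757; ½·erfc(-0.8757) = 0.8922.
C = 2.7 × 0.8922 = 2.41 mg/L.

2.41 mg/L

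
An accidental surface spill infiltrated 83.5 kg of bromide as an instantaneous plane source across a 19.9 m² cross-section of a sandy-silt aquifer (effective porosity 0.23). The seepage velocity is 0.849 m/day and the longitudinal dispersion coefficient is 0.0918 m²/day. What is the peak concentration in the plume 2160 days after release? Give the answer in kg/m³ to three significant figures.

0.365 kg/m³

The peak of an instantaneous 1D plume sits at x = vt; there the Gaussian factor is 1 and C_max = M/(n_e·A·√(4πDt)), where n_e·A is the pore area the mass is dissolved in.
√(4πDt) = √(4π × 0.0918 × 2160) = 49.92 m, so C_max = 83.5/(0.23 × 19.9 × 49.92) = 0.365 kg/m³.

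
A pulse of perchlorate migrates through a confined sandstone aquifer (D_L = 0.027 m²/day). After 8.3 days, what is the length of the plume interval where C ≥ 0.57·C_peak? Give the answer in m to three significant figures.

The plume is Gaussian with σ = √(2Dt) = √(2 × 0.027 × 8.3) = 0.6695 m.
C/C_peak = exp(−Δx²/(2σ²)) = 0.57 ⇒ Δx = σ·√(−2 ln 0.57) = 0.6695 × 1.060 = 0.7097 m.
Width = 2Δx = 1.42 m.

1.42 m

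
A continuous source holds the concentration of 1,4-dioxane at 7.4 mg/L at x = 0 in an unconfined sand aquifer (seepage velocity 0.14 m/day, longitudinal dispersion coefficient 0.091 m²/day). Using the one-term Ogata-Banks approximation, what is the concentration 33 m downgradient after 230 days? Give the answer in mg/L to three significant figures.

For a continuous step input, C/C₀ ≈ ½·erfc((x−vt)/(2√(Dt))).
vt = 0.14 × 230 = 32.2 m and 2√(Dt) = 2√(0.091 × 230) = 9.150 m.
Argument (x−vt)/(2√(Dt)) = (33 − 32.2)/9.150 = 0.08743; ½·erfc(0.08743) = 0.4508.
C = 7.4 × 0.4508 = 3.34 mg/L.

3.34 mg/L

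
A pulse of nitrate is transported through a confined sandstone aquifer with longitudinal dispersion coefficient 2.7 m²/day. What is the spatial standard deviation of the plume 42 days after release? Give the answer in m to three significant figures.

15.1 m

Dispersive spreading gives a Gaussian with σ² = 2Dt; advection only shifts the center.
σ = √(2 × 2.7 × 42) = 15.1 m.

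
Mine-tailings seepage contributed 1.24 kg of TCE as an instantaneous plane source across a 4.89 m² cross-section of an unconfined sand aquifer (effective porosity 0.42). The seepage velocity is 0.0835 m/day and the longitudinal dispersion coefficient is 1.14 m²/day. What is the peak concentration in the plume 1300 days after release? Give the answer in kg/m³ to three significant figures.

0.00442 kg/m³

The peak of an instantaneous 1D plume sits at x = vt; there the Gaussian factor is 1 and C_max = M/(n_e·A·√(4πDt)), where n_e·A is the pore area the mass is dissolved in.
√(4πDt) = √(4π × 1.14 × 1300) = 136.5 m, so C_max = 1.24/(0.42 × 4.89 × 136.5) = 0.00442 kg/m³.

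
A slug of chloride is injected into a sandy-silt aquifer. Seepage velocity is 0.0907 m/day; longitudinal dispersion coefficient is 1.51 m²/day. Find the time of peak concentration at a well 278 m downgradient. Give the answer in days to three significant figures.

2890 days

For the 1D instantaneous-source solution, setting ∂C/∂t = 0 at fixed x gives v²t² + 2Dt − x² = 0, so t = (√(D² + v²x²) − D)/v².
√(D² + v²x²) = √(1.51² + 0.0907² × 278²) = 25.26; v² = 0.00822649.
t = (25.26 − 1.51)/0.00822649 = 2890 days (vs. the pure-advection estimate x/v = 3070 d).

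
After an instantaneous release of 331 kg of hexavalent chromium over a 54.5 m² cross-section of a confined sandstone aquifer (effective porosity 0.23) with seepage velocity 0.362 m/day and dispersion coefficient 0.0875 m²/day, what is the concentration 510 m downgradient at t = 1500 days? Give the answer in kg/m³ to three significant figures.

0.0817 kg/m³

For an instantaneous plane source, C(x,t) = M/(n_e·A·√(4πDt)) · exp(−(x−vt)²/(4Dt)), with n_e·A the pore (flow) area.
Plume center vt = 0.362 × 1500 = 543 m, so the well at 510 m is 33 m upgradient of the peak.
√(4πDt) = 40.61 m, giving peak height M/(n_e·A·√(4πDt)) = 331/(0.23 × 54.5 × 40.61) = 0.6502 kg/m³.
(x−vt)²/(4Dt) = (-33)²/(4 × 0.0875 × 1500) = 2.074; exp(−2.074) = 0.1257.
C = 0.6502 × 0.1257 = 0.0817 kg/m³.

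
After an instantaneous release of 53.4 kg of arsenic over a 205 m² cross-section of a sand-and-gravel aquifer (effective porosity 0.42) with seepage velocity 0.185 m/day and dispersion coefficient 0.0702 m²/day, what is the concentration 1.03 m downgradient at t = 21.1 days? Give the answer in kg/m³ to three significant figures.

0.0357 kg/m³

For an instantaneous plane source, C(x,t) = M/(n_e·A·√(4πDt)) · exp(−(x−vt)²/(4Dt)), with n_e·A the pore (flow) area.
Plume center vt = 0.185 × 21.1 = 3.9035 m, so the well at 1.03 m is 2.8735 m upgradient of the peak.
√(4πDt) = 4.314 m, giving peak height M/(n_e·A·√(4πDt)) = 53.4/(0.42 × 205 × 4.314) = 0.1438 kg/m³.
(x−vt)²/(4Dt) = (-2.8735)²/(4 × 0.0702 × 21.1) = 1.394; exp(−1.394) = 0.2481.
C = 0.1438 × 0.2481 = 0.0357 kg/m³.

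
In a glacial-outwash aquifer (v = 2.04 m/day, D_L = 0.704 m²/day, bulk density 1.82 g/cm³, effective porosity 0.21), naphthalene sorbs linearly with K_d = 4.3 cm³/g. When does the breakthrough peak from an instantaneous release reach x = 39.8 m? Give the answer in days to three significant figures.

Retardation factor R = 1 + ρ_b·K_d/n = 1 + 1.82 × 4.3/0.21 = 38.27.
Sorption retards both mechanisms: v_R = v/R = 0.05331 m/day, D_R = D/R = 0.01840 m²/day.
Peak time from v_R²t² + 2D_R t − x² = 0: t = (√(D_R² + v_R²x²) − D_R)/v_R².
√(D_R² + v_R²x²) = √(0.01840² + 0.05331² × 39.8²) = 2.122; v_R² = 0.002842.
t = (2.122 − 0.01840)/0.002842 = 740 days.

740 days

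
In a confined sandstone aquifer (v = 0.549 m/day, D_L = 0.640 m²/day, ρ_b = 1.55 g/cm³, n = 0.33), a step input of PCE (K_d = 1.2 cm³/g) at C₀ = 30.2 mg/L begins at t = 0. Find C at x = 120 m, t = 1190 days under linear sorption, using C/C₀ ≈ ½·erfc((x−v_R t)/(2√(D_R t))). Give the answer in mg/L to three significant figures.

Retardation factor R = 1 + ρ_b·K_d/n = 1 + 1.55 × 1.2/0.33 = 6.636.
Sorption retards both mechanisms: v_R = v/R = 0.08273 m/day, D_R = D/R = 0.09644 m²/day.
v_R·t = 0.08273 × 1190 = 98.4487 m; 2√(D_R t) = 21.43 m; argument = (120 − 98.4487)/21.43 = 1.006.
C = C₀ × ½·erfc(1.006) = 30.2 × 0.07741 = 2.34 mg/L.

2.34 mg/L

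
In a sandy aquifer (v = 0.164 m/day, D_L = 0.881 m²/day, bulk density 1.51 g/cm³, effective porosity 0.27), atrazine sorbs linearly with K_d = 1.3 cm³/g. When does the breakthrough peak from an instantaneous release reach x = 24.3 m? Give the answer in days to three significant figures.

984 days

Retardation factor R = 1 + ρ_b·K_d/n = 1 + 1.51 × 1.3/0.27 = 8.270.
Sorption retards both mechanisms: v_R = v/R = 0.01983 m/day, D_R = D/R = 0.1065 m²/day.
Peak time from v_R²t² + 2D_R t − x² = 0: t = (√(D_R² + v_R²x²) − D_R)/v_R².
√(D_R² + v_R²x²) = √(0.1065² + 0.01983² × 24.3²) = 0.4935; v_R² = 0.0003932.
t = (0.4935 − 0.1065)/0.0003932 = 984 days.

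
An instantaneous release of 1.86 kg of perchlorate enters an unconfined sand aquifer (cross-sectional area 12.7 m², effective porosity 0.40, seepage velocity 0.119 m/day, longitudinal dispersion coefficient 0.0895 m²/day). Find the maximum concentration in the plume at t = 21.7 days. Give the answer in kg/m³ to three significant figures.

0.0741 kg/m³

The peak of an instantaneous 1D plume sits at x = vt; there the Gaussian factor is 1 and C_max = M/(n_e·A·√(4πDt)), where n_e·A is the pore area the mass is dissolved in.
√(4πDt) = √(4π × 0.0895 × 21.7) = 4.940 m, so C_max = 1.86/(0.40 × 12.7 × 4.940) = 0.0741 kg/m³.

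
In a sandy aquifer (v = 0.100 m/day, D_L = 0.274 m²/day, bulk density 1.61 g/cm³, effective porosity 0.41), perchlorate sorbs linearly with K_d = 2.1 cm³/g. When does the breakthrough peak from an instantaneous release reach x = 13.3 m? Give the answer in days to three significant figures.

1000 days

Retardation factor R = 1 + ρ_b·K_d/n = 1 + 1.61 × 2.1/0.41 = 9.246.
Sorption retards both mechanisms: v_R = v/R = 0.01082 m/day, D_R = D/R = 0.02963 m²/day.
Peak time from v_R²t² + 2D_R t − x² = 0: t = (√(D_R² + v_R²x²) − D_R)/v_R².
√(D_R² + v_R²x²) = √(0.02963² + 0.01082² × 13.3²) = 0.1469; v_R² = 0.0001171.
t = (0.1469 − 0.02963)/0.0001171 = 1000 days.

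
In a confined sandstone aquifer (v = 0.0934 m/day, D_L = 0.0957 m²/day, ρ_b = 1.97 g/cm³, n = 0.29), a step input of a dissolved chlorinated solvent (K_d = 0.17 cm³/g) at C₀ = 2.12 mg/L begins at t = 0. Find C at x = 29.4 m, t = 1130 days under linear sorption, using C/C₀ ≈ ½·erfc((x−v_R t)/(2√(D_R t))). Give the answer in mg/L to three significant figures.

2.07 mg/L

Retardation factor R = 1 + ρ_b·K_d/n = 1 + 1.97 × 0.17/0.29 = 2.155.
Sorption retards both mechanisms: v_R = v/R = 0.04334 m/day, D_R = D/R = 0.04441 m²/day.
v_R·t = 0.04334 × 1130 = 48.9742 m; 2√(D_R t) = 14.17 m; argument = (29.4 − 48.9742)/14.17 = -1.381.
C = C₀ × ½·erfc(-1.381) = 2.12 × 0.9746 = 2.07 mg/L.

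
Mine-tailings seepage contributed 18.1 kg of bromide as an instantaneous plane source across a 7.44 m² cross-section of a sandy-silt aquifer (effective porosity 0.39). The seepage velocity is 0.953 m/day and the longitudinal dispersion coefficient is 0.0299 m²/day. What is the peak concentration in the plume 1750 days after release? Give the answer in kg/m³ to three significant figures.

0.243 kg/m³

The peak of an instantaneous 1D plume sits at x = vt; there the Gaussian factor is 1 and C_max = M/(n_e·A·√(4πDt)), where n_e·A is the pore area the mass is dissolved in.
√(4πDt) = √(4π × 0.0299 × 1750) = 25.64 m, so C_max = 18.1/(0.39 × 7.44 × 25.64) = 0.243 kg/m³.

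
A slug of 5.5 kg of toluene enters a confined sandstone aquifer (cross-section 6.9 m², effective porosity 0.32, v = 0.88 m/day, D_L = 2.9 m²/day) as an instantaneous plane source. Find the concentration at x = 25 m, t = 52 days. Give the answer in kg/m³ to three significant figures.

0.0280 kg/m³

For an instantaneous plane source, C(x,t) = M/(n_e·A·√(4πDt)) · exp(−(x−vt)²/(4Dt)), with n_e·A the pore (flow) area.
Plume center vt = 0.88 × 52 = 45.76 m, so the well at 25 m is 20.76 m upgradient of the peak.
√(4πDt) = 43.53 m, giving peak height M/(n_e·A·√(4πDt)) = 5.5/(0.32 × 6.9 × 43.53) = 0.05722 kg/m³.
(x−vt)²/(4Dt) = (-20.76)²/(4 × 2.9 × 52) = 0.7145; exp(−0.7145) = 0.4894.
C = 0.05722 × 0.4894 = 0.0280 kg/m³.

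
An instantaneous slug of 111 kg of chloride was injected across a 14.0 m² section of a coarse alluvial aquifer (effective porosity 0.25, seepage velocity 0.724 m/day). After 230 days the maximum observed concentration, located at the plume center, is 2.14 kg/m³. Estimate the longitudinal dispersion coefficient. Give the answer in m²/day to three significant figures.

At the plume center C_max = M/(n_e·A·√(4πDt)), so D = M²/(4πt·(n_e·A·C_max)²).
n_e·A·C_max = 0.25 × 14.0 × 2.14 = 7.490 kg/m.
D = 111²/(4π × 230 × 7.490²) = 0.0760 m²/day.

0.0760 m²/day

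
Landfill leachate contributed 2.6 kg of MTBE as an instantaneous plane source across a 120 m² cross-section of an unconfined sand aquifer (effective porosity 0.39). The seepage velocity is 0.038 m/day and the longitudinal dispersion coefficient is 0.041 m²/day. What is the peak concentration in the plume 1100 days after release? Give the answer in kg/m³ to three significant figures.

The peak of an instantaneous 1D plume sits at x = vt; there the Gaussian factor is 1 and C_max = M/(n_e·A·√(4πDt)), where n_e·A is the pore area the mass is dissolved in.
√(4πDt) = √(4π × 0.041 × 1100) = 23.81 m, so C_max = 2.6/(0.39 × 120 × 23.81) = 0.00233 kg/m³.

0.00233 kg/m³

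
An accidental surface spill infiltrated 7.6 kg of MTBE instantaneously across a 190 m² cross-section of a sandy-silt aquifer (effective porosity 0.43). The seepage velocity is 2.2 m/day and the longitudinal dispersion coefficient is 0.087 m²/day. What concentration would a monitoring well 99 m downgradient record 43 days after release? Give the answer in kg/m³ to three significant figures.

For an instantaneous plane source, C(x,t) = M/(n_e·A·√(4πDt)) · exp(−(x−vt)²/(4Dt)), with n_e·A the pore (flow) area.
Plume center vt = 2.2 × 43 = 94.6 m, so the well at 99 m is 4.4 m downgradient of the peak.
√(4πDt) = 6.856 m, giving peak height M/(n_e·A·√(4πDt)) = 7.6/(0.43 × 190 × 6.856) = 0.01357 kg/m³.
(x−vt)²/(4Dt) = (4.4)²/(4 × 0.087 × 43) = 1.294; exp(−1.294) = 0.2742.
C = 0.01357 × 0.2742 = 0.00372 kg/m³.

0.00372 kg/m³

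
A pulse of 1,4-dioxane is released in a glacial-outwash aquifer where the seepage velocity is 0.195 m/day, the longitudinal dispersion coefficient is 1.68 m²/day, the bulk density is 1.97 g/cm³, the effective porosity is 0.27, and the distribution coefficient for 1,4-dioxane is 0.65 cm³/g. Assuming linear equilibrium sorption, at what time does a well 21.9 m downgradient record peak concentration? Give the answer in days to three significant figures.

Retardation factor R = 1 + ρ_b·K_d/n = 1 + 1.97 × 0.65/0.27 = 5.743.
Sorption retards both mechanisms: v_R = v/R = 0.03395 m/day, D_R = D/R = 0.2925 m²/day.
Peak time from v_R²t² + 2D_R t − x² = 0: t = (√(D_R² + v_R²x²) − D_R)/v_R².
√(D_R² + v_R²x²) = √(0.2925² + 0.03395² × 21.9²) = 0.7990; v_R² = 0.001153.
t = (0.7990 − 0.2925)/0.001153 = 439 days.

439 days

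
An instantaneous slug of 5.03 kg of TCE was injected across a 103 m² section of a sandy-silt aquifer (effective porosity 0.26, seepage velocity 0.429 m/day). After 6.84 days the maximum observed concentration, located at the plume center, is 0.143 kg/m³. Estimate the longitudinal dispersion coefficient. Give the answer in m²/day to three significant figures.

0.0201 m²/day

At the plume center C_max = M/(n_e·A·√(4πDt)), so D = M²/(4πt·(n_e·A·C_max)²).
n_e·A·C_max = 0.26 × 103 × 0.143 = 3.830 kg/m.
D = 5.03²/(4π × 6.84 × 3.830²) = 0.0201 m²/day.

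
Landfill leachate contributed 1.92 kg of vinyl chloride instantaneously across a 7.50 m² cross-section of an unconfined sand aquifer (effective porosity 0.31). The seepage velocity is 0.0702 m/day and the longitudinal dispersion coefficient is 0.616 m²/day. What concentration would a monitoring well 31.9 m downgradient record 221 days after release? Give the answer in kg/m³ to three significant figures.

0.0122 kg/m³

For an instantaneous plane source, C(x,t) = M/(n_e·A·√(4πDt)) · exp(−(x−vt)²/(4Dt)), with n_e·A the pore (flow) area.
Plume center vt = 0.0702 × 221 = 15.5142 m, so the well at 31.9 m is 16.3858 m downgradient of the peak.
√(4πDt) = 41.36 m, giving peak height M/(n_e·A·√(4πDt)) = 1.92/(0.31 × 7.50 × 41.36) = 0.01997 kg/m³.
(x−vt)²/(4Dt) = (16.3858)²/(4 × 0.616 × 221) = 0.4931; exp(−0.4931) = 0.6107.
C = 0.01997 × 0.6107 = 0.0122 kg/m³.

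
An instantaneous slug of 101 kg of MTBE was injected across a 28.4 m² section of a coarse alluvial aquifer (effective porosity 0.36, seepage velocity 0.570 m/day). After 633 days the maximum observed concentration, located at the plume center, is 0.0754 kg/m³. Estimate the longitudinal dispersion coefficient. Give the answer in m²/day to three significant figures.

2.16 m²/day

At the plume center C_max = M/(n_e·A·√(4πDt)), so D = M²/(4πt·(n_e·A·C_max)²).
n_e·A·C_max = 0.36 × 28.4 × 0.0754 = 0.7709 kg/m.
D = 101²/(4π × 633 × 0.7709²) = 2.16 m²/day.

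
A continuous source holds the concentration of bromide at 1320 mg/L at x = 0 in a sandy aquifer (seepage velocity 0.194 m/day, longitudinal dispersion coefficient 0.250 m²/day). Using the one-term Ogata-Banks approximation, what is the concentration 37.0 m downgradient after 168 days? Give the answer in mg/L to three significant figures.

For a continuous step input, C/C₀ ≈ ½·erfc((x−vt)/(2√(Dt))).
vt = 0.194 × 168 = 32.592 m and 2√(Dt) = 2√(0.250 × 168) = 12.96 m.
Argument (x−vt)/(2√(Dt)) = (37.0 − 32.592)/12.96 = 0.3401; ½·erfc(0.3401) = 0.3153.
C = 1320 × 0.3153 = 416 mg/L.

416 mg/L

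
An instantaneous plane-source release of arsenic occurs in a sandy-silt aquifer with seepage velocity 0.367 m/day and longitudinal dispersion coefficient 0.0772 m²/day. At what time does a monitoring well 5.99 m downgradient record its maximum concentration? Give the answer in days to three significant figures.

For the 1D instantaneous-source solution, setting ∂C/∂t = 0 at fixed x gives v²t² + 2Dt − x² = 0, so t = (√(D² + v²x²) − D)/v².
√(D² + v²x²) = √(0.0772² + 0.367² × 5.99²) = 2.200; v² = 0.134689.
t = (2.200 − 0.0772)/0.134689 = 15.8 days (vs. the pure-advection estimate x/v = 16.3 d).

15.8 days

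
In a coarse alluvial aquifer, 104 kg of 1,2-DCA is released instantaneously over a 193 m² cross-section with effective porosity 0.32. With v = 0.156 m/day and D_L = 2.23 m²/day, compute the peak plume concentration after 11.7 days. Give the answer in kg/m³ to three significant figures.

0.0930 kg/m³

The peak of an instantaneous 1D plume sits at x = vt; there the Gaussian factor is 1 and C_max = M/(n_e·A·√(4πDt)), where n_e·A is the pore area the mass is dissolved in.
√(4πDt) = √(4π × 2.23 × 11.7) = 18.11 m, so C_max = 104/(0.32 × 193 × 18.11) = 0.0930 kg/m³.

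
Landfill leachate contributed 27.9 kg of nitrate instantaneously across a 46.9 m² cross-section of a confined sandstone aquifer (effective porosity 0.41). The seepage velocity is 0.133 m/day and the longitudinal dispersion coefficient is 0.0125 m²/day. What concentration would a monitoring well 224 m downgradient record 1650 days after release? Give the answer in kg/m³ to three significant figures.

For an instantaneous plane source, C(x,t) = M/(n_e·A·√(4πDt)) · exp(−(x−vt)²/(4Dt)), with n_e·A the pore (flow) area.
Plume center vt = 0.133 × 1650 = 219.45 m, so the well at 224 m is 4.55 m downgradient of the peak.
√(4πDt) = 16.10 m, giving peak height M/(n_e·A·√(4πDt)) = 27.9/(0.41 × 46.9 × 16.10) = 0.09012 kg/m³.
(x−vt)²/(4Dt) = (4.55)²/(4 × 0.0125 × 1650) = 0.2509; exp(−0.2509) = 0.7781.
C = 0.09012 × 0.7781 = 0.0701 kg/m³.

0.0701 kg/m³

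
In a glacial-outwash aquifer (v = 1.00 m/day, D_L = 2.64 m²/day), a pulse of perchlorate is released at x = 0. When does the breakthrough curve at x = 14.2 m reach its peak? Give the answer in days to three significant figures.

For the 1D instantaneous-source solution, setting ∂C/∂t = 0 at fixed x gives v²t² + 2Dt − x² = 0, so t = (√(D² + v²x²) − D)/v².
√(D² + v²x²) = √(2.64² + 1.00² × 14.2²) = 14.44; v² = 1.
t = (14.44 − 2.64)/1 = 11.8 days (vs. the pure-advection estimate x/v = 14.2 d).

11.8 days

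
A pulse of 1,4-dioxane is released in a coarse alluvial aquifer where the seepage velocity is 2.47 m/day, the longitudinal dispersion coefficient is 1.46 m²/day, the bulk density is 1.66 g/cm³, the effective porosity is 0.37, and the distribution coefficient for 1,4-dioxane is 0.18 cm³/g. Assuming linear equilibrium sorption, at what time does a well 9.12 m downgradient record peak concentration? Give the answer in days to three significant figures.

6.26 days

Retardation factor R = 1 + ρ_b·K_d/n = 1 + 1.66 × 0.18/0.37 = 1.808.
Sorption retards both mechanisms: v_R = v/R = 1.366 m/day, D_R = D/R = 0.8075 m²/day.
Peak time from v_R²t² + 2D_R t − x² = 0: t = (√(D_R² + v_R²x²) − D_R)/v_R².
√(D_R² + v_R²x²) = √(0.8075² + 1.366² × 9.12²) = 12.48; v_R² = 1.866.
t = (12.48 − 0.8075)/1.866 = 6.26 days.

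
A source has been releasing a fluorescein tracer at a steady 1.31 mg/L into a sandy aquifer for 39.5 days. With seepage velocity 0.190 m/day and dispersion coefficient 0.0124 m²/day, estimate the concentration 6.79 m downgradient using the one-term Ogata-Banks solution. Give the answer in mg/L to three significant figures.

For a continuous step input, C/C₀ ≈ ½·erfc((x−vt)/(2√(Dt))).
vt = 0.190 × 39.5 = 7.505 m and 2√(Dt) = 2√(0.0124 × 39.5) = 1.400 m.
Argument (x−vt)/(2√(Dt)) = (6.79 − 7.505)/1.400 = -0.5107; ½·erfc(-0.5107) = 0.7649.
C = 1.31 × 0.7649 = 1.00 mg/L.

1.00 mg/L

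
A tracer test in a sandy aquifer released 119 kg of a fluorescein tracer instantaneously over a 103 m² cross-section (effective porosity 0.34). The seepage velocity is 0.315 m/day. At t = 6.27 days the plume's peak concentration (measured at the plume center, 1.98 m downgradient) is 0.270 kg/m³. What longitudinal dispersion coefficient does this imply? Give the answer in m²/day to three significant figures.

At the plume center C_max = M/(n_e·A·√(4πDt)), so D = M²/(4πt·(n_e·A·C_max)²).
n_e·A·C_max = 0.34 × 103 × 0.270 = 9.455 kg/m.
D = 119²/(4π × 6.27 × 9.455²) = 2.01 m²/day.

2.01 m²/day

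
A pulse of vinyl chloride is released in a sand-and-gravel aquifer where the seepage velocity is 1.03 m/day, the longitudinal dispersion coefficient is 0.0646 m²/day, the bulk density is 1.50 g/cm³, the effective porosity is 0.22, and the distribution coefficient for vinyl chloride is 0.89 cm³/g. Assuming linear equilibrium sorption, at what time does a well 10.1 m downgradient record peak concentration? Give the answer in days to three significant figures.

Retardation factor R = 1 + ρ_b·K_d/n = 1 + 1.50 × 0.89/0.22 = 7.068.
Sorption retards both mechanisms: v_R = v/R = 0.1457 m/day, D_R = D/R = 0.009140 m²/day.
Peak time from v_R²t² + 2D_R t − x² = 0: t = (√(D_R² + v_R²x²) − D_R)/v_R².
√(D_R² + v_R²x²) = √(0.009140² + 0.1457² × 10.1²) = 1.472; v_R² = 0.02123.
t = (1.472 − 0.009140)/0.02123 = 68.9 days.

68.9 days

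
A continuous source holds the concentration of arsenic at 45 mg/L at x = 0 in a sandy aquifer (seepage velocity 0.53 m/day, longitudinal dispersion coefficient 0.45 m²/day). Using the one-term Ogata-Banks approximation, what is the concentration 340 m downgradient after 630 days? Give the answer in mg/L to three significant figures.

18.0 mg/L

For a continuous step input, C/C₀ ≈ ½·erfc((x−vt)/(2√(Dt))).
vt = 0.53 × 630 = 333.9 m and 2√(Dt) = 2√(0.45 × 630) = 33.67 m.
Argument (x−vt)/(2√(Dt)) = (340 − 333.9)/33.67 = 0.1812; ½·erfc(0.1812) = 0.3989.
C = 45 × 0.3989 = 18.0 mg/L.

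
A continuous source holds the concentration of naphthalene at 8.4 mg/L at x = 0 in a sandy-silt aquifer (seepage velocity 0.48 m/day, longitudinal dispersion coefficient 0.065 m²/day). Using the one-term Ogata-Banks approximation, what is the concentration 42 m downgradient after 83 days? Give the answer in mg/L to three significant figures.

For a continuous step input, C/C₀ ≈ ½·erfc((x−vt)/(2√(Dt))).
vt = 0.48 × 83 = 39.84 m and 2√(Dt) = 2√(0.065 × 83) = 4.645 m.
Argument (x−vt)/(2√(Dt)) = (42 − 39.84)/4.645 = 0.4650; ½·erfc(0.4650) = 0.2554.
C = 8.4 × 0.2554 = 2.15 mg/L.

2.15 mg/L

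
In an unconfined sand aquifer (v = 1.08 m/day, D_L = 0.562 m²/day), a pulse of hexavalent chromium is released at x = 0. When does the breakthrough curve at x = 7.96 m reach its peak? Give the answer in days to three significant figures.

For the 1D instantaneous-source solution, setting ∂C/∂t = 0 at fixed x gives v²t² + 2Dt − x² = 0, so t = (√(D² + v²x²) − D)/v².
√(D² + v²x²) = √(0.562² + 1.08² × 7.96²) = 8.615; v² = 1.1664.
t = (8.615 − 0.562)/1.1664 = 6.90 days (vs. the pure-advection estimate x/v = 7.37 d).

6.90 days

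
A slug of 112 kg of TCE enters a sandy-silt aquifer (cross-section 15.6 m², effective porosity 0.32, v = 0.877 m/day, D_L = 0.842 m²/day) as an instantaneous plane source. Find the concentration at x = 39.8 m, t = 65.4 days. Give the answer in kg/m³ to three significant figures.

For an instantaneous plane source, C(x,t) = M/(n_e·A·√(4πDt)) · exp(−(x−vt)²/(4Dt)), with n_e·A the pore (flow) area.
Plume center vt = 0.877 × 65.4 = 57.3558 m, so the well at 39.8 m is 17.5558 m upgradient of the peak.
√(4πDt) = 26.31 m, giving peak height M/(n_e·A·√(4πDt)) = 112/(0.32 × 15.6 × 26.31) = 0.8528 kg/m³.
(x−vt)²/(4Dt) = (-17.5558)²/(4 × 0.842 × 65.4) = 1.399; exp(−1.399) = 0.2468.
C = 0.8528 × 0.2468 = 0.210 kg/m³.

0.210 kg/m³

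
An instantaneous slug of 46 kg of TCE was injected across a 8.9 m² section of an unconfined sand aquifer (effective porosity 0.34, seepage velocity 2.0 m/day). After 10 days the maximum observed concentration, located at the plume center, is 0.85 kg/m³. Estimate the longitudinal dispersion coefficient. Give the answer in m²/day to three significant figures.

2.55 m²/day

At the plume center C_max = M/(n_e·A·√(4πDt)), so D = M²/(4πt·(n_e·A·C_max)²).
n_e·A·C_max = 0.34 × 8.9 × 0.85 = 2.572 kg/m.
D = 46²/(4π × 10 × 2.572²) = 2.55 m²/day.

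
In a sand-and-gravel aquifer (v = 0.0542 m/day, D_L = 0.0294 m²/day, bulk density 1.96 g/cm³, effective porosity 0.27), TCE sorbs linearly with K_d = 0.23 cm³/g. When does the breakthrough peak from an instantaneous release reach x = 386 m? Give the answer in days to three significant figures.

Retardation factor R = 1 + ρ_b·K_d/n = 1 + 1.96 × 0.23/0.27 = 2.670.
Sorption retards both mechanisms: v_R = v/R = 0.02030 m/day, D_R = D/R = 0.01101 m²/day.
Peak time from v_R²t² + 2D_R t − x² = 0: t = (√(D_R² + v_R²x²) − D_R)/v_R².
√(D_R² + v_R²x²) = √(0.01101² + 0.02030² × 386²) = 7.836; v_R² = 0.0004121.
t = (7.836 − 0.01101)/0.0004121 = 19000 days.

19000 days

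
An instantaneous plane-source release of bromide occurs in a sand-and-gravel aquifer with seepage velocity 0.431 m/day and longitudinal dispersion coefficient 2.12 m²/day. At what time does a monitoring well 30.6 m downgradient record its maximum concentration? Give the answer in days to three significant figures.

For the 1D instantaneous-source solution, setting ∂C/∂t = 0 at fixed x gives v²t² + 2Dt − x² = 0, so t = (√(D² + v²x²) − D)/v².
√(D² + v²x²) = √(2.12² + 0.431² × 30.6²) = 13.36; v² = 0.185761.
t = (13.36 − 2.12)/0.185761 = 60.5 days (vs. the pure-advection estimate x/v = 71.0 d).

60.5 days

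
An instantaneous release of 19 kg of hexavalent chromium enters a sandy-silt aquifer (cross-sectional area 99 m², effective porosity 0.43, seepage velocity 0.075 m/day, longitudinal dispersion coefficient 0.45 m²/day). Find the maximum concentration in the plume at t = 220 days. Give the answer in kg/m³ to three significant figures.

0.0127 kg/m³

The peak of an instantaneous 1D plume sits at x = vt; there the Gaussian factor is 1 and C_max = M/(n_e·A·√(4πDt)), where n_e·A is the pore area the mass is dissolved in.
√(4πDt) = √(4π × 0.45 × 220) = 35.27 m, so C_max = 19/(0.43 × 99 × 35.27) = 0.0127 kg/m³.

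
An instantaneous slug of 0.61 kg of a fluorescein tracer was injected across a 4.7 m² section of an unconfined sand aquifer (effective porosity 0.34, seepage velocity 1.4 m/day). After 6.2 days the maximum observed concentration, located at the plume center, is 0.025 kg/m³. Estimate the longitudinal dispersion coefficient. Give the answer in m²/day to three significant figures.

At the plume center C_max = M/(n_e·A·√(4πDt)), so D = M²/(4πt·(n_e·A·C_max)²).
n_e·A·C_max = 0.34 × 4.7 × 0.025 = 0.03995 kg/m.
D = 0.61²/(4π × 6.2 × 0.03995²) = 2.99 m²/day.

2.99 m²/day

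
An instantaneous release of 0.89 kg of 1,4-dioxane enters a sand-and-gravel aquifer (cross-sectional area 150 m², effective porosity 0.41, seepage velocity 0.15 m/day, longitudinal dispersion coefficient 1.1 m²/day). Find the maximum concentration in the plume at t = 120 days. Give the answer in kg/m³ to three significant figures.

0.000355 kg/m³

The peak of an instantaneous 1D plume sits at x = vt; there the Gaussian factor is 1 and C_max = M/(n_e·A·√(4πDt)), where n_e·A is the pore area the mass is dissolved in.
√(4πDt) = √(4π × 1.1 × 120) = 40.73 m, so C_max = 0.89/(0.41 × 150 × 40.73) = 0.000355 kg/m³.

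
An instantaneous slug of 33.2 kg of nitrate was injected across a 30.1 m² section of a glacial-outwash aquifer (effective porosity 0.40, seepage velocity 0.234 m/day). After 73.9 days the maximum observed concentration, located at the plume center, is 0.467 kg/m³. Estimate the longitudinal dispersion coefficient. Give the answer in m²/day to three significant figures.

0.0375 m²/day

At the plume center C_max = M/(n_e·A·√(4πDt)), so D = M²/(4πt·(n_e·A·C_max)²).
n_e·A·C_max = 0.40 × 30.1 × 0.467 = 5.623 kg/m.
D = 33.2²/(4π × 73.9 × 5.623²) = 0.0375 m²/day.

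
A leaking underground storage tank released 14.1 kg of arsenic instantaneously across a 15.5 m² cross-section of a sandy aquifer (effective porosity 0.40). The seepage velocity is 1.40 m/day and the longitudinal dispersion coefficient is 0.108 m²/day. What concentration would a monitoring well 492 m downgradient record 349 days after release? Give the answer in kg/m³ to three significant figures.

For an instantaneous plane source, C(x,t) = M/(n_e·A·√(4πDt)) · exp(−(x−vt)²/(4Dt)), with n_e·A the pore (flow) area.
Plume center vt = 1.40 × 349 = 488.6 m, so the well at 492 m is 3.4 m downgradient of the peak.
√(4πDt) = 21.76 m, giving peak height M/(n_e·A·√(4πDt)) = 14.1/(0.40 × 15.5 × 21.76) = 0.1045 kg/m³.
(x−vt)²/(4Dt) = (3.4)²/(4 × 0.108 × 349) = 0.07667; exp(−0.07667) = 0.9262.
C = 0.1045 × 0.9262 = 0.0968 kg/m³.

0.0968 kg/m³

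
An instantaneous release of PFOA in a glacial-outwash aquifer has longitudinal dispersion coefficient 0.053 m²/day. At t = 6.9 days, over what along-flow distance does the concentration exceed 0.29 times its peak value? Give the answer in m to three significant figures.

The plume is Gaussian with σ = √(2Dt) = √(2 × 0.053 × 6.9) = 0.8552 m.
C/C_peak = exp(−Δx²/(2σ²)) = 0.29 ⇒ Δx = σ·√(−2 ln 0.29) = 0.8552 × 1.573 = 1.345 m.
Width = 2Δx = 2.69 m.

2.69 m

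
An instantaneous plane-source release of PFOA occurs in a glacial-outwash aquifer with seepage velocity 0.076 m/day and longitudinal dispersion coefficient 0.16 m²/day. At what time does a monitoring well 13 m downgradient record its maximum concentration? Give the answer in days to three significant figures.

146 days

For the 1D instantaneous-source solution, setting ∂C/∂t = 0 at fixed x gives v²t² + 2Dt − x² = 0, so t = (√(D² + v²x²) − D)/v².
√(D² + v²x²) = √(0.16² + 0.076² × 13²) = 1.001; v² = 0.005776.
t = (1.001 − 0.16)/0.005776 = 146 days (vs. the pure-advection estimate x/v = 171 d).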